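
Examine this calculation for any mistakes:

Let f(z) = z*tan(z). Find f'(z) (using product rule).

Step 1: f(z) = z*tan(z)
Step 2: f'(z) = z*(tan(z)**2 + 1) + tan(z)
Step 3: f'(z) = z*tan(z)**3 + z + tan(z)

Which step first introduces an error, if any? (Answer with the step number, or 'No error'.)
Step 3

Step 3 is incorrect due to a wrong exponent.
The step shows: z*tan(z)**3 + z + tan(z)
The correct value should be: z*tan(z)**2 + z + tan(z)

Explanation: The exponent 2 on tan(z) was incorrectly written as 3: the term z*tan(z)**2 was incorrectly written as z*tan(z)**3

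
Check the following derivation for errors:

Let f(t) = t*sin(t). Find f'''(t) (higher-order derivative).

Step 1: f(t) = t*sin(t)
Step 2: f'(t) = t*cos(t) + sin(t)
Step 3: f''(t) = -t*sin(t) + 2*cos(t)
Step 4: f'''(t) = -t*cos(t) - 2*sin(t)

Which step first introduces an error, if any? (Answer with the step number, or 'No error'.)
Step 4

Step 4 is incorrect due to a wrong coefficient.
The step shows: -t*cos(t) - 2*sin(t)
The correct value should be: -t*cos(t) - 3*sin(t)

Explanation: The coefficient -3 was incorrectly written as -2: the term -3*sin(t) was incorrectly written as -2*sin(t)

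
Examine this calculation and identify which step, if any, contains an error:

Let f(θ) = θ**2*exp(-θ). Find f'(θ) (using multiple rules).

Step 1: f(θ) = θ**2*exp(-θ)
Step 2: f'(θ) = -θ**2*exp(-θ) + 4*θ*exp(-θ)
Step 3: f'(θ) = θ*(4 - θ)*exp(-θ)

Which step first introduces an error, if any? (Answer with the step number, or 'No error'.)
Step 2

Step 2 is incorrect due to a wrong coefficient.
The step shows: -θ**2*exp(-θ) + 4*θ*exp(-θ)
The correct value should be: -θ**2*exp(-θ) + 2*θ*exp(-θ)

Explanation: The coefficient 2 was incorrectly written as 4: the term 2*θ*exp(-θ) was incorrectly written as 4*θ*exp(-θ)
The later steps are derived from this incorrect expression, so the error originates in Step 2.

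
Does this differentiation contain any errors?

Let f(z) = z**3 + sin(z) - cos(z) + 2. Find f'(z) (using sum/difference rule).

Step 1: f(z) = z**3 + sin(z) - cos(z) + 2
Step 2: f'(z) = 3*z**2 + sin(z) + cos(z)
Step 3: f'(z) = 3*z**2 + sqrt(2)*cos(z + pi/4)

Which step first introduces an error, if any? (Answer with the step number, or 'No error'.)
Step 3

Step 3 is incorrect due to a wrong trig function.
The step shows: 3*z**2 + sqrt(2)*cos(z + pi/4)
The correct value should be: 3*z**2 + sqrt(2)*sin(z + pi/4)

Explanation: sin(z + pi/4) was incorrectly written as cos(z + pi/4): the term sqrt(2)*sin(z + pi/4) was incorrectly written as sqrt(2)*cos(z + pi/4)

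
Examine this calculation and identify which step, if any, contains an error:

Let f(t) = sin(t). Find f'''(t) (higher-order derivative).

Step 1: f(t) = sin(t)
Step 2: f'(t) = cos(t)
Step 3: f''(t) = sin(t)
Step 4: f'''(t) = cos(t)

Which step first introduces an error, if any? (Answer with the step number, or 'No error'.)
Step 3

Step 3 is incorrect due to a sign flip.
The step shows: sin(t)
The correct value should be: -sin(t)

Explanation: The sign of the whole expression was flipped: the term -sin(t) was incorrectly written as sin(t)
The later steps are derived from this incorrect expression, so the error originates in Step 3.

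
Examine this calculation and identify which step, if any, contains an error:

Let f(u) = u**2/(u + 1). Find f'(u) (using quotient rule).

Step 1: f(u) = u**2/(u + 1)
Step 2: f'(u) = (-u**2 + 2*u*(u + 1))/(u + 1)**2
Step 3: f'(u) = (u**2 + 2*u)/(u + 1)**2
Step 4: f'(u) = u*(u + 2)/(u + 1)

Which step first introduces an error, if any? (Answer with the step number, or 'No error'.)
Step 4

Step 4 is incorrect due to a wrong exponent.
The step shows: u*(u + 2)/(u + 1)
The correct value should be: u*(u + 2)/(u + 1)**2

Explanation: The exponent -2 on u + 1 was incorrectly written as -1: the term u*(u + 2)/(u + 1)**2 was incorrectly written as u*(u + 2)/(u + 1)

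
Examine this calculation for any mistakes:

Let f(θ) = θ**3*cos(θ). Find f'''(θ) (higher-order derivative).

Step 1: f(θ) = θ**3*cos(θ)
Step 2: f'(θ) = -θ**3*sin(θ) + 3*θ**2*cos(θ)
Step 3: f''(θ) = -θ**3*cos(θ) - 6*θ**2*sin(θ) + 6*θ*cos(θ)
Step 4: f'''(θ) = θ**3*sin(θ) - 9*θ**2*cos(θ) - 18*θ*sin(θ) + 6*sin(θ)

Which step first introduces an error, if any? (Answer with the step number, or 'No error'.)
Step 4

Step 4 is incorrect due to a wrong trig function.
The step shows: θ**3*sin(θ) - 9*θ**2*cos(θ) - 18*θ*sin(θ) + 6*sin(θ)
The correct value should be: θ**3*sin(θ) - 9*θ**2*cos(θ) - 18*θ*sin(θ) + 6*cos(θ)

Explanation: cos(θ) was incorrectly written as sin(θ): the term 6*cos(θ) was incorrectly written as 6*sin(θ)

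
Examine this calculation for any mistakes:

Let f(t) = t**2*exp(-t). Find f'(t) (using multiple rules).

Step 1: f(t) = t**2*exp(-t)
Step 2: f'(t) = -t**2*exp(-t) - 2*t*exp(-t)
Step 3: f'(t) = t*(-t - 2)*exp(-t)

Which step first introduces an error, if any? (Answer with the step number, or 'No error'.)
Step 2

Step 2 is incorrect due to a sign flip.
The step shows: -t**2*exp(-t) - 2*t*exp(-t)
The correct value should be: -t**2*exp(-t) + 2*t*exp(-t)

Explanation: The sign of one term was flipped: the term 2*t*exp(-t) was incorrectly written as -2*t*exp(-t)
The later steps are derived from this incorrect expression, so the error originates in Step 2.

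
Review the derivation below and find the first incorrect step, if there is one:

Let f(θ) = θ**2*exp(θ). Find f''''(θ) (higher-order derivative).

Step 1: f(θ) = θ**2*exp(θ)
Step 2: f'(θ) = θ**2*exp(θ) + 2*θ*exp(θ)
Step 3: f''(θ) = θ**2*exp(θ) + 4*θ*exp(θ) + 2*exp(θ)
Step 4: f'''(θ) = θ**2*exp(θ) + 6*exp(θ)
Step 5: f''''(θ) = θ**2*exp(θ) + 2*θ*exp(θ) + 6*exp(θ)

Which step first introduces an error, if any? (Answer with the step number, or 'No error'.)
Step 4

Step 4 is incorrect due to a dropped term.
The step shows: θ**2*exp(θ) + 6*exp(θ)
The correct value should be: θ**2*exp(θ) + 6*θ*exp(θ) + 6*exp(θ)

Explanation: A term was dropped: the term 6*θ*exp(θ) was incorrectly omitted
The later steps are derived from this incorrect expression, so the error originates in Step 4.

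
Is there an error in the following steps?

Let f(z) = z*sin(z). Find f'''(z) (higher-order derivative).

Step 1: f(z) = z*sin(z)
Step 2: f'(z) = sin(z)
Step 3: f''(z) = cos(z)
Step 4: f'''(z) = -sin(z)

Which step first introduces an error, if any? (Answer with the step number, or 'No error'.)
Step 2

Step 2 is incorrect due to a dropped term.
The step shows: sin(z)
The correct value should be: z*cos(z) + sin(z)

Explanation: A term was dropped: the term z*cos(z) was incorrectly omitted
The later steps are derived from this incorrect expression, so the error originates in Step 2.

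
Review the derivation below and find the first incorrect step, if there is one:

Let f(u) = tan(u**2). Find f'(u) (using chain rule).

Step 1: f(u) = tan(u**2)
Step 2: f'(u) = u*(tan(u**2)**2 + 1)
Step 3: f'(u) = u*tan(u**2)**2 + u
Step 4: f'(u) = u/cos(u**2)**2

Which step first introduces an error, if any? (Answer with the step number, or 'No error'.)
Step 2

Step 2 is incorrect due to a wrong coefficient.
The step shows: u*(tan(u**2)**2 + 1)
The correct value should be: 2*u*(tan(u**2)**2 + 1)

Explanation: The coefficient 2 was incorrectly written as 1: the term 2*u*(tan(u**2)**2 + 1) was incorrectly written as u*(tan(u**2)**2 + 1)
The later steps are derived from this incorrect expression, so the error originates in Step 2.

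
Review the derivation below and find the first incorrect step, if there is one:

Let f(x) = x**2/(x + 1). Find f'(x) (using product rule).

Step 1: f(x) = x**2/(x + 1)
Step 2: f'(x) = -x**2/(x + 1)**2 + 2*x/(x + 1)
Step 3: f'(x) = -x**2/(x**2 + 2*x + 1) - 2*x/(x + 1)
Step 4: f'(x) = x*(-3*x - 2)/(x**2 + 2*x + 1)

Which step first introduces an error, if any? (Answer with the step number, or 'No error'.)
Step 3

Step 3 is incorrect due to a sign flip.
The step shows: -x**2/(x**2 + 2*x + 1) - 2*x/(x + 1)
The correct value should be: -x**2/(x**2 + 2*x + 1) + 2*x/(x + 1)

Explanation: The sign of one term was flipped: the term 2*x/(x + 1) was incorrectly written as -2*x/(x + 1)
The later steps are derived from this incorrect expression, so the error originates in Step 3.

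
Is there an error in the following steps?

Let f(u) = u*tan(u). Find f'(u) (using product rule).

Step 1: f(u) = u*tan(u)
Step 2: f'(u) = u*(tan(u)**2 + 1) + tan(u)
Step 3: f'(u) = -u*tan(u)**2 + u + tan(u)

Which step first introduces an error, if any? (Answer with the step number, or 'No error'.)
Step 3

Step 3 is incorrect due to a sign flip.
The step shows: -u*tan(u)**2 + u + tan(u)
The correct value should be: u*tan(u)**2 + u + tan(u)

Explanation: The sign of one term was flipped: the term u*tan(u)**2 was incorrectly written as -u*tan(u)**2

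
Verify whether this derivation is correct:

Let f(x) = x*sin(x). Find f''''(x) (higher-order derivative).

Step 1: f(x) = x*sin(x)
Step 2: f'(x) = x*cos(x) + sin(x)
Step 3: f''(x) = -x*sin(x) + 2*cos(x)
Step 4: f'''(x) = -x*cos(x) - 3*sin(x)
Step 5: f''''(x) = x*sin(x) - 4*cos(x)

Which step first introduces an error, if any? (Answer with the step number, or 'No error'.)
No error

All steps in this derivation are correct.
The final answer f''''(x) = x*sin(x) - 4*cos(x) is valid.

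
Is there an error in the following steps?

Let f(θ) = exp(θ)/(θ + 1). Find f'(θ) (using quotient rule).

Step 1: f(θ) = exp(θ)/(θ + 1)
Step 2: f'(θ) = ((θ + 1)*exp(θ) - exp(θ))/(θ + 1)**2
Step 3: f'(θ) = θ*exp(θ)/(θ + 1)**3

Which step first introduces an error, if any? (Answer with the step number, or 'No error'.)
Step 3

Step 3 is incorrect due to a wrong exponent.
The step shows: θ*exp(θ)/(θ + 1)**3
The correct value should be: θ*exp(θ)/(θ + 1)**2

Explanation: The exponent -2 on θ + 1 was incorrectly written as -3: the term θ*exp(θ)/(θ + 1)**2 was incorrectly written as θ*exp(θ)/(θ + 1)**3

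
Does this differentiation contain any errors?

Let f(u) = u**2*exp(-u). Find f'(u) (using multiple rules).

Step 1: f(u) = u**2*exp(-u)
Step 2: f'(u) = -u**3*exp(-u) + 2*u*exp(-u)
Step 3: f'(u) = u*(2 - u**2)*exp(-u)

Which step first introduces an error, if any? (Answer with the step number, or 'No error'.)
Step 2

Step 2 is incorrect due to a wrong exponent.
The step shows: -u**3*exp(-u) + 2*u*exp(-u)
The correct value should be: -u**2*exp(-u) + 2*u*exp(-u)

Explanation: The exponent 2 on u was incorrectly written as 3: the term -u**2*exp(-u) was incorrectly written as -u**3*exp(-u)
The later steps are derived from this incorrect expression, so the error originates in Step 2.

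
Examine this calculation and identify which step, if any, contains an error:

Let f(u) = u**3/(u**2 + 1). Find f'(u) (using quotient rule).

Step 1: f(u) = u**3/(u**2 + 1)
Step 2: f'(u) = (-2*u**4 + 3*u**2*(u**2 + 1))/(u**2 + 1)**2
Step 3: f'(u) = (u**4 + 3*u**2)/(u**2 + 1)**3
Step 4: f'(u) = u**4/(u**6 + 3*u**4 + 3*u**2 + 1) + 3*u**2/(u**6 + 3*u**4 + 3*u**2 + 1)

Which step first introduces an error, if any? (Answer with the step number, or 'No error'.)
Step 3

Step 3 is incorrect due to a wrong exponent.
The step shows: (u**4 + 3*u**2)/(u**2 + 1)**3
The correct value should be: (u**4 + 3*u**2)/(u**2 + 1)**2

Explanation: The exponent -2 on u**2 + 1 was incorrectly written as -3: the term (u**4 + 3*u**2)/(u**2 + 1)**2 was incorrectly written as (u**4 + 3*u**2)/(u**2 + 1)**3
The later steps are derived from this incorrect expression, so the error originates in Step 3.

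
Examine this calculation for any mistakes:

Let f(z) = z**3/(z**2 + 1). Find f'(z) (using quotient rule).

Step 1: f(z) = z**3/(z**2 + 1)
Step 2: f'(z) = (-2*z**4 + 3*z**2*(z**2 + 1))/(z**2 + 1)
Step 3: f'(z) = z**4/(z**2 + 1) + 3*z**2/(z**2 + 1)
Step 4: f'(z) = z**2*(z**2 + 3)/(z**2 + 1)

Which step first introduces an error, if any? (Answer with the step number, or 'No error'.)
Step 2

Step 2 is incorrect due to a wrong exponent.
The step shows: (-2*z**4 + 3*z**2*(z**2 + 1))/(z**2 + 1)
The correct value should be: (-2*z**4 + 3*z**2*(z**2 + 1))/(z**2 + 1)**2

Explanation: The exponent -2 on z**2 + 1 was incorrectly written as -1: the term (-2*z**4 + 3*z**2*(z**2 + 1))/(z**2 + 1)**2 was incorrectly written as (-2*z**4 + 3*z**2*(z**2 + 1))/(z**2 + 1)
The later steps are derived from this incorrect expression, so the error originates in Step 2.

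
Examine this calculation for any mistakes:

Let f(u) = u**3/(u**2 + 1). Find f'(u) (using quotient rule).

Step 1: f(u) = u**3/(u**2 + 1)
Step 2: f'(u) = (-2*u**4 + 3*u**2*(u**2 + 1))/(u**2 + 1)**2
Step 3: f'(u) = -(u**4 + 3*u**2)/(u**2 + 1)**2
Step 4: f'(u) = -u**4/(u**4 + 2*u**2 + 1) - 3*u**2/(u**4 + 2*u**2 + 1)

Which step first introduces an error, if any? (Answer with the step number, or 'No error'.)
Step 3

Step 3 is incorrect due to a sign flip.
The step shows: -(u**4 + 3*u**2)/(u**2 + 1)**2
The correct value should be: (u**4 + 3*u**2)/(u**2 + 1)**2

Explanation: The sign of the whole expression was flipped: the term (u**4 + 3*u**2)/(u**2 + 1)**2 was incorrectly written as -(u**4 + 3*u**2)/(u**2 + 1)**2
The later steps are derived from this incorrect expression, so the error originates in Step 3.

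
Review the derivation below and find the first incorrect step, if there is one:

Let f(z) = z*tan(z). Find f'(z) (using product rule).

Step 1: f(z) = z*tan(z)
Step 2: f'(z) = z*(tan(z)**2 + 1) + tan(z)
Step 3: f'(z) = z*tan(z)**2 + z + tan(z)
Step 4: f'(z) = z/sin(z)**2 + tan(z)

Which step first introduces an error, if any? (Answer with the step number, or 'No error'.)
Step 4

Step 4 is incorrect due to a wrong trig function.
The step shows: z/sin(z)**2 + tan(z)
The correct value should be: z/cos(z)**2 + tan(z)

Explanation: cos(z) was incorrectly written as sin(z): the term z/cos(z)**2 was incorrectly written as z/sin(z)**2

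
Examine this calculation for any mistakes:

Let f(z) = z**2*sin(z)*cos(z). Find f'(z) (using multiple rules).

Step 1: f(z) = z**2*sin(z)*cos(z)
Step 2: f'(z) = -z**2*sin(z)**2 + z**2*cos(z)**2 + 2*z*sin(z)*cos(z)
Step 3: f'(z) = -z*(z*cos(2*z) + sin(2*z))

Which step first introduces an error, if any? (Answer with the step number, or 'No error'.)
Step 3

Step 3 is incorrect due to a sign flip.
The step shows: -z*(z*cos(2*z) + sin(2*z))
The correct value should be: z*(z*cos(2*z) + sin(2*z))

Explanation: The sign of the whole expression was flipped: the term z*(z*cos(2*z) + sin(2*z)) was incorrectly written as -z*(z*cos(2*z) + sin(2*z))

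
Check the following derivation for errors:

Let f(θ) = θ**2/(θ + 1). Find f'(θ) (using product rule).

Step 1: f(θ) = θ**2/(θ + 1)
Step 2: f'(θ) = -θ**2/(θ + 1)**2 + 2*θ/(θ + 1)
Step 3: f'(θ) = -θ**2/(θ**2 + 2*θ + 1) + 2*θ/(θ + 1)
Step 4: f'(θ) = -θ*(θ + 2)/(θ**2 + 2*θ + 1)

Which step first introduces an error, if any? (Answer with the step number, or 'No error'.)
Step 4

Step 4 is incorrect due to a sign flip.
The step shows: -θ*(θ + 2)/(θ**2 + 2*θ + 1)
The correct value should be: θ*(θ + 2)/(θ**2 + 2*θ + 1)

Explanation: The sign of the whole expression was flipped: the term θ*(θ + 2)/(θ**2 + 2*θ + 1) was incorrectly written as -θ*(θ + 2)/(θ**2 + 2*θ + 1)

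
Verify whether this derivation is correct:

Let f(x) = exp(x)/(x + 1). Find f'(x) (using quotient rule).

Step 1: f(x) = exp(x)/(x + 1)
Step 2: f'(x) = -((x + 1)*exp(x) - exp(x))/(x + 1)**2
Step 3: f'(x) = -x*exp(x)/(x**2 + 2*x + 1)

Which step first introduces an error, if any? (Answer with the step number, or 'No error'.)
Step 2

Step 2 is incorrect due to a sign flip.
The step shows: -((x + 1)*exp(x) - exp(x))/(x + 1)**2
The correct value should be: ((x + 1)*exp(x) - exp(x))/(x + 1)**2

Explanation: The sign of the whole expression was flipped: the term ((x + 1)*exp(x) - exp(x))/(x + 1)**2 was incorrectly written as -((x + 1)*exp(x) - exp(x))/(x + 1)**2
The later steps are derived from this incorrect expression, so the error originates in Step 2.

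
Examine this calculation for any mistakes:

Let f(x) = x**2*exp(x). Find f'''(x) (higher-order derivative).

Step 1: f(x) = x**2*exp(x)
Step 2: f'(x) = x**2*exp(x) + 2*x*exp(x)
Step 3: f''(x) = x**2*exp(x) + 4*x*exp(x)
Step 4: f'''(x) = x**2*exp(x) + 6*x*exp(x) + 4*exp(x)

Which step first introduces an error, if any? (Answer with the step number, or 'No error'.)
Step 3

Step 3 is incorrect due to a dropped term.
The step shows: x**2*exp(x) + 4*x*exp(x)
The correct value should be: x**2*exp(x) + 4*x*exp(x) + 2*exp(x)

Explanation: A term was dropped: the term 2*exp(x) was incorrectly omitted
The later steps are derived from this incorrect expression, so the error originates in Step 3.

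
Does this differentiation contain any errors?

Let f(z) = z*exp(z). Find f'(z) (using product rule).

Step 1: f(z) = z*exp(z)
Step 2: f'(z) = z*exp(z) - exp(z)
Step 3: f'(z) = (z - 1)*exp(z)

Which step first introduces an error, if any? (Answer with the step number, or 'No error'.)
Step 2

Step 2 is incorrect due to a sign flip.
The step shows: z*exp(z) - exp(z)
The correct value should be: z*exp(z) + exp(z)

Explanation: The sign of one term was flipped: the term exp(z) was incorrectly written as -exp(z)
The later steps are derived from this incorrect expression, so the error originates in Step 2.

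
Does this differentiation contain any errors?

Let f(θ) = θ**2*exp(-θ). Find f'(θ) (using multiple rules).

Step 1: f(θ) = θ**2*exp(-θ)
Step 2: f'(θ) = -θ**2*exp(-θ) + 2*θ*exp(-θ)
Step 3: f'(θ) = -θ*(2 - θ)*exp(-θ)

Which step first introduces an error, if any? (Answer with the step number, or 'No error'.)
Step 3

Step 3 is incorrect due to a sign flip.
The step shows: -θ*(2 - θ)*exp(-θ)
The correct value should be: θ*(2 - θ)*exp(-θ)

Explanation: The sign of the whole expression was flipped: the term θ*(2 - θ)*exp(-θ) was incorrectly written as -θ*(2 - θ)*exp(-θ)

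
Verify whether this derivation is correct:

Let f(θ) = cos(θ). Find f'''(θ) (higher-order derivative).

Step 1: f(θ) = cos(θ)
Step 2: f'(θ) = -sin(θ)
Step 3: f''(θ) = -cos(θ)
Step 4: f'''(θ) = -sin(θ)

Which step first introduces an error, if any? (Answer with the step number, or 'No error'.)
Step 4

Step 4 is incorrect due to a sign flip.
The step shows: -sin(θ)
The correct value should be: sin(θ)

Explanation: The sign of the whole expression was flipped: the term sin(θ) was incorrectly written as -sin(θ)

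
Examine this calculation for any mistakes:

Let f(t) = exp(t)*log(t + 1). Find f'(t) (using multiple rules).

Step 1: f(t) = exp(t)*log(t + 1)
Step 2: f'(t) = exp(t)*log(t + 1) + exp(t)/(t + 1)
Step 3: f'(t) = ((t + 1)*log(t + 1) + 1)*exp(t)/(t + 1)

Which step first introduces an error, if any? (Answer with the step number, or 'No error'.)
No error

All steps in this derivation are correct.
The final answer f'(t) = ((t + 1)*log(t + 1) + 1)*exp(t)/(t + 1) is valid.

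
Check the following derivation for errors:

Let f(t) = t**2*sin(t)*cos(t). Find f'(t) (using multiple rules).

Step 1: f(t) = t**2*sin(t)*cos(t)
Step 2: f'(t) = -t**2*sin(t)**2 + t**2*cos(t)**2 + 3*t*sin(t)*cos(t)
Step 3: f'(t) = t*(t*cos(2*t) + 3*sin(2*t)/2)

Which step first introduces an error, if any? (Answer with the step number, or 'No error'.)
Step 2

Step 2 is incorrect due to a wrong coefficient.
The step shows: -t**2*sin(t)**2 + t**2*cos(t)**2 + 3*t*sin(t)*cos(t)
The correct value should be: -t**2*sin(t)**2 + t**2*cos(t)**2 + 2*t*sin(t)*cos(t)

Explanation: The coefficient 2 was incorrectly written as 3: the term 2*t*sin(t)*cos(t) was incorrectly written as 3*t*sin(t)*cos(t)
The later steps are derived from this incorrect expression, so the error originates in Step 2.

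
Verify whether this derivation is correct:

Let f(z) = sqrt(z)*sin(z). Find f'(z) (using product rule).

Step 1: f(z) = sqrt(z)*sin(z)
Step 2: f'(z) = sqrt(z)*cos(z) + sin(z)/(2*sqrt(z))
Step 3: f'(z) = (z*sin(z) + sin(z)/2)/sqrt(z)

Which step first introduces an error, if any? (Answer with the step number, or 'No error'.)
Step 3

Step 3 is incorrect due to a wrong trig function.
The step shows: (z*sin(z) + sin(z)/2)/sqrt(z)
The correct value should be: (z*cos(z) + sin(z)/2)/sqrt(z)

Explanation: cos(z) was incorrectly written as sin(z): the term (z*cos(z) + sin(z)/2)/sqrt(z) was incorrectly written as (z*sin(z) + sin(z)/2)/sqrt(z)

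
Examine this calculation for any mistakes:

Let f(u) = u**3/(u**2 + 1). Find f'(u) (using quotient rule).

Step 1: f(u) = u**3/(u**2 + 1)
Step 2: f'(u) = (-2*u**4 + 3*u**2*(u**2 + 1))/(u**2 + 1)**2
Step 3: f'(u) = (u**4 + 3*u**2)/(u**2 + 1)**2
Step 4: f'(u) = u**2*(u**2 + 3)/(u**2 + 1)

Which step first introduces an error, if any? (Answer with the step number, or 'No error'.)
Step 4

Step 4 is incorrect due to a wrong exponent.
The step shows: u**2*(u**2 + 3)/(u**2 + 1)
The correct value should be: u**2*(u**2 + 3)/(u**2 + 1)**2

Explanation: The exponent -2 on u**2 + 1 was incorrectly written as -1: the term u**2*(u**2 + 3)/(u**2 + 1)**2 was incorrectly written as u**2*(u**2 + 3)/(u**2 + 1)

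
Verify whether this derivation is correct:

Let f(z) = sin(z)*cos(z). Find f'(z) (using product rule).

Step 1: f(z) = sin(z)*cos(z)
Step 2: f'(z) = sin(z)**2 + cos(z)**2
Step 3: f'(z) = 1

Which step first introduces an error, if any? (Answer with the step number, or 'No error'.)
Step 2

Step 2 is incorrect due to a sign flip.
The step shows: sin(z)**2 + cos(z)**2
The correct value should be: -sin(z)**2 + cos(z)**2

Explanation: The sign of one term was flipped: the term -sin(z)**2 was incorrectly written as sin(z)**2
The later steps are derived from this incorrect expression, so the error originates in Step 2.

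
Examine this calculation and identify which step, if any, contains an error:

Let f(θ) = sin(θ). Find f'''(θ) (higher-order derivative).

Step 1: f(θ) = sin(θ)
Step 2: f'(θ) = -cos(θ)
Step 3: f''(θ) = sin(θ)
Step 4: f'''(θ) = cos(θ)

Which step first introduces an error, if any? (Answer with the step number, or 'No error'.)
Step 2

Step 2 is incorrect due to a sign flip.
The step shows: -cos(θ)
The correct value should be: cos(θ)

Explanation: The sign of the whole expression was flipped: the term cos(θ) was incorrectly written as -cos(θ)
The later steps are derived from this incorrect expression, so the error originates in Step 2.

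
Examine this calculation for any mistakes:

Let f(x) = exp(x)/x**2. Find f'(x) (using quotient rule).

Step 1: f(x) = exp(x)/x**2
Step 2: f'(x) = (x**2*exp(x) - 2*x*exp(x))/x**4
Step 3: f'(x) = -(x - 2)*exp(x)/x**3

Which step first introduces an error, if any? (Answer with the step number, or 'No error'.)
Step 3

Step 3 is incorrect due to a sign flip.
The step shows: -(x - 2)*exp(x)/x**3
The correct value should be: (x - 2)*exp(x)/x**3

Explanation: The sign of the whole expression was flipped: the term (x - 2)*exp(x)/x**3 was incorrectly written as -(x - 2)*exp(x)/x**3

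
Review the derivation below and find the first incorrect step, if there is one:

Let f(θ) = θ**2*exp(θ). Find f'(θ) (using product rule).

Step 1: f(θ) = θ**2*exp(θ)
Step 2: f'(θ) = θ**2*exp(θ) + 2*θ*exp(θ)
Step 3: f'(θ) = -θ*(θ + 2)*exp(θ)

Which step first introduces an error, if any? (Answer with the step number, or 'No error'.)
Step 3

Step 3 is incorrect due to a sign flip.
The step shows: -θ*(θ + 2)*exp(θ)
The correct value should be: θ*(θ + 2)*exp(θ)

Explanation: The sign of the whole expression was flipped: the term θ*(θ + 2)*exp(θ) was incorrectly written as -θ*(θ + 2)*exp(θ)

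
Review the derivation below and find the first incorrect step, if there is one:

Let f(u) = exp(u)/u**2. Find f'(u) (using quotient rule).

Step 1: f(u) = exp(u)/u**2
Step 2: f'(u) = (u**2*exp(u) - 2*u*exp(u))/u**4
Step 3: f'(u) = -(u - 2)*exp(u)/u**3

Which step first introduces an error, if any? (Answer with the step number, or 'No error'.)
Step 3

Step 3 is incorrect due to a sign flip.
The step shows: -(u - 2)*exp(u)/u**3
The correct value should be: (u - 2)*exp(u)/u**3

Explanation: The sign of the whole expression was flipped: the term (u - 2)*exp(u)/u**3 was incorrectly written as -(u - 2)*exp(u)/u**3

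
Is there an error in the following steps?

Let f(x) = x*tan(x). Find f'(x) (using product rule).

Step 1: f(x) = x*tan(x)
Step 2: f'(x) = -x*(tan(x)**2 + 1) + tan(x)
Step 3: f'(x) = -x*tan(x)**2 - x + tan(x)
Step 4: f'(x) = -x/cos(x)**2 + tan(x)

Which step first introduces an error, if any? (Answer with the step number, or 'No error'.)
Step 2

Step 2 is incorrect due to a sign flip.
The step shows: -x*(tan(x)**2 + 1) + tan(x)
The correct value should be: x*(tan(x)**2 + 1) + tan(x)

Explanation: The sign of one term was flipped: the term x*(tan(x)**2 + 1) was incorrectly written as -x*(tan(x)**2 + 1)
The later steps are derived from this incorrect expression, so the error originates in Step 2.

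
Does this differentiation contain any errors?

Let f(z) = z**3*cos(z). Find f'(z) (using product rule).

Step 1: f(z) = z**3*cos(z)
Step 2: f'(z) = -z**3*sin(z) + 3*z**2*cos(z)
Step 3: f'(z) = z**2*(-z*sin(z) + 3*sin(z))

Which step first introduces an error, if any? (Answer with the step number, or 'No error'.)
Step 3

Step 3 is incorrect due to a wrong trig function.
The step shows: z**2*(-z*sin(z) + 3*sin(z))
The correct value should be: z**2*(-z*sin(z) + 3*cos(z))

Explanation: cos(z) was incorrectly written as sin(z): the term z**2*(-z*sin(z) + 3*cos(z)) was incorrectly written as z**2*(-z*sin(z) + 3*sin(z))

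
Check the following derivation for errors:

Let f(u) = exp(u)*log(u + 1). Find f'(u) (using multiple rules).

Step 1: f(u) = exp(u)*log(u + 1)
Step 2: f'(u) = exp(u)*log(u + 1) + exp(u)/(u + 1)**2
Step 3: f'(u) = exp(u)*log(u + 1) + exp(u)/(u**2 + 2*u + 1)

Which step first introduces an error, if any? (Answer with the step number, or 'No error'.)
Step 2

Step 2 is incorrect due to a wrong exponent.
The step shows: exp(u)*log(u + 1) + exp(u)/(u + 1)**2
The correct value should be: exp(u)*log(u + 1) + exp(u)/(u + 1)

Explanation: The exponent -1 on u + 1 was incorrectly written as -2: the term exp(u)/(u + 1) was incorrectly written as exp(u)/(u + 1)**2
The later steps are derived from this incorrect expression, so the error originates in Step 2.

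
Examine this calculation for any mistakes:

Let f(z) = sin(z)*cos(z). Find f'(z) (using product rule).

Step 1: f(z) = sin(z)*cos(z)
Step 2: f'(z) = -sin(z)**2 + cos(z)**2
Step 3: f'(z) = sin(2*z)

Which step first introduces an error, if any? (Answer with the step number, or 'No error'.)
Step 3

Step 3 is incorrect due to a wrong trig function.
The step shows: sin(2*z)
The correct value should be: cos(2*z)

Explanation: cos(2*z) was incorrectly written as sin(2*z): the term cos(2*z) was incorrectly written as sin(2*z)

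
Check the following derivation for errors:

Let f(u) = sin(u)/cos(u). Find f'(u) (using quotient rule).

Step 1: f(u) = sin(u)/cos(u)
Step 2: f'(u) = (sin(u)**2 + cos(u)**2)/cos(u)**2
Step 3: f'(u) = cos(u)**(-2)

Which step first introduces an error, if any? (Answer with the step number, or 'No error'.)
No error

All steps in this derivation are correct.
The final answer f'(u) = cos(u)**(-2) is valid.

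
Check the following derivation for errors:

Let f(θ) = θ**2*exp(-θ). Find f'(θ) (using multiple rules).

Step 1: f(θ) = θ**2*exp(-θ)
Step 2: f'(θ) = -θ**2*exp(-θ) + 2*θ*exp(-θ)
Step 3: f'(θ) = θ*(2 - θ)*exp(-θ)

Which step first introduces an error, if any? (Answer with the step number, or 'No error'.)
No error

All steps in this derivation are correct.
The final answer f'(θ) = θ*(2 - θ)*exp(-θ) is valid.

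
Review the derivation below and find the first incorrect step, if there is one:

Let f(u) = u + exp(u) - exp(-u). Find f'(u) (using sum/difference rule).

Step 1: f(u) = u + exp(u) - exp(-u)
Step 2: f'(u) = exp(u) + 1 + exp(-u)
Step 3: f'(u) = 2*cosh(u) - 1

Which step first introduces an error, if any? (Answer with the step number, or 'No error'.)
Step 3

Step 3 is incorrect due to a sign flip.
The step shows: 2*cosh(u) - 1
The correct value should be: 2*cosh(u) + 1

Explanation: The sign of one term was flipped: the term 1 was incorrectly written as -1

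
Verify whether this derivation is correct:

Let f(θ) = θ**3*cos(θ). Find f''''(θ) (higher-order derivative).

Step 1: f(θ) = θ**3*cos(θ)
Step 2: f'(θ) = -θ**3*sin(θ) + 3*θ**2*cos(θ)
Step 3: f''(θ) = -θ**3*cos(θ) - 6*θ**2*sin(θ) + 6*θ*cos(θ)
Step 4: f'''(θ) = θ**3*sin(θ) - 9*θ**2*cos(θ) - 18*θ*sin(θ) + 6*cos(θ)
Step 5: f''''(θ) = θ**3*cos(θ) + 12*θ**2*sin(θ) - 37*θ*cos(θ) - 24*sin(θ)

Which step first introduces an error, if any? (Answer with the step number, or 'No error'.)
Step 5

Step 5 is incorrect due to a wrong coefficient.
The step shows: θ**3*cos(θ) + 12*θ**2*sin(θ) - 37*θ*cos(θ) - 24*sin(θ)
The correct value should be: θ**3*cos(θ) + 12*θ**2*sin(θ) - 36*θ*cos(θ) - 24*sin(θ)

Explanation: The coefficient -36 was incorrectly written as -37: the term -36*θ*cos(θ) was incorrectly written as -37*θ*cos(θ)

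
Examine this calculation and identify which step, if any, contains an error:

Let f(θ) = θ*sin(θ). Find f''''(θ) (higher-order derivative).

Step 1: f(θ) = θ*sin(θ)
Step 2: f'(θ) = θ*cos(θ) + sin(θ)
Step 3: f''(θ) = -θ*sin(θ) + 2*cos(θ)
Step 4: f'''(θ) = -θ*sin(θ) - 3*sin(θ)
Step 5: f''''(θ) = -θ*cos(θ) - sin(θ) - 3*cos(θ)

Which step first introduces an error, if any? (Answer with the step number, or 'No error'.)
Step 4

Step 4 is incorrect due to a wrong trig function.
The step shows: -θ*sin(θ) - 3*sin(θ)
The correct value should be: -θ*cos(θ) - 3*sin(θ)

Explanation: cos(θ) was incorrectly written as sin(θ): the term -θ*cos(θ) was incorrectly written as -θ*sin(θ)
The later steps are derived from this incorrect expression, so the error originates in Step 4.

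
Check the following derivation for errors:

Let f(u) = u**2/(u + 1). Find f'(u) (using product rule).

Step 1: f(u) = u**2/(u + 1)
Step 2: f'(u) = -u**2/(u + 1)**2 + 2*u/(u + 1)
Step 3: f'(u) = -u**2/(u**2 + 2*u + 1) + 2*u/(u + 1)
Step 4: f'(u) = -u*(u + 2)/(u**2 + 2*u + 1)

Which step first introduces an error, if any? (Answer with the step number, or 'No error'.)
Step 4

Step 4 is incorrect due to a sign flip.
The step shows: -u*(u + 2)/(u**2 + 2*u + 1)
The correct value should be: u*(u + 2)/(u**2 + 2*u + 1)

Explanation: The sign of the whole expression was flipped: the term u*(u + 2)/(u**2 + 2*u + 1) was incorrectly written as -u*(u + 2)/(u**2 + 2*u + 1)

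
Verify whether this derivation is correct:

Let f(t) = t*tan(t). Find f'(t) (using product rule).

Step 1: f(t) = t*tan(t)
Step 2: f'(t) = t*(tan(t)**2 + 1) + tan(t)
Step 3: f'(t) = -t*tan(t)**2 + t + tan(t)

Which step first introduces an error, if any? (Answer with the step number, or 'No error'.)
Step 3

Step 3 is incorrect due to a sign flip.
The step shows: -t*tan(t)**2 + t + tan(t)
The correct value should be: t*tan(t)**2 + t + tan(t)

Explanation: The sign of one term was flipped: the term t*tan(t)**2 was incorrectly written as -t*tan(t)**2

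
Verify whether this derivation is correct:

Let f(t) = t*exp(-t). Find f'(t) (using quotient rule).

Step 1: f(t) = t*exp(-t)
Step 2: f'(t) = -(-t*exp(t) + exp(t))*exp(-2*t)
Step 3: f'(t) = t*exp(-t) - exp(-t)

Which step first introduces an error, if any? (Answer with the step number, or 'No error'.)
Step 2

Step 2 is incorrect due to a sign flip.
The step shows: -(-t*exp(t) + exp(t))*exp(-2*t)
The correct value should be: (-t*exp(t) + exp(t))*exp(-2*t)

Explanation: The sign of the whole expression was flipped: the term (-t*exp(t) + exp(t))*exp(-2*t) was incorrectly written as -(-t*exp(t) + exp(t))*exp(-2*t)
The later steps are derived from this incorrect expression, so the error originates in Step 2.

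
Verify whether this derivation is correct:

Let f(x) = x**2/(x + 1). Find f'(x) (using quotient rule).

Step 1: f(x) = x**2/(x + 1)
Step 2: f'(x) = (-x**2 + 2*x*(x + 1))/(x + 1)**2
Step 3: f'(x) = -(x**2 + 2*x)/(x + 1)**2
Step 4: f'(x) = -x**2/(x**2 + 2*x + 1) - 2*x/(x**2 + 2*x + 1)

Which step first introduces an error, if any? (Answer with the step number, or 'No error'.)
Step 3

Step 3 is incorrect due to a sign flip.
The step shows: -(x**2 + 2*x)/(x + 1)**2
The correct value should be: (x**2 + 2*x)/(x + 1)**2

Explanation: The sign of the whole expression was flipped: the term (x**2 + 2*x)/(x + 1)**2 was incorrectly written as -(x**2 + 2*x)/(x + 1)**2
The later steps are derived from this incorrect expression, so the error originates in Step 3.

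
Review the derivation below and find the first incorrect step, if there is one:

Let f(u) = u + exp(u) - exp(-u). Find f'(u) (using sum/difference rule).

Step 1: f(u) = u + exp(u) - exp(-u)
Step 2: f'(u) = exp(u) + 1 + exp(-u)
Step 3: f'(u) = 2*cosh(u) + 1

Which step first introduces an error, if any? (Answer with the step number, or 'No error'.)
No error

All steps in this derivation are correct.
The final answer f'(u) = 2*cosh(u) + 1 is valid.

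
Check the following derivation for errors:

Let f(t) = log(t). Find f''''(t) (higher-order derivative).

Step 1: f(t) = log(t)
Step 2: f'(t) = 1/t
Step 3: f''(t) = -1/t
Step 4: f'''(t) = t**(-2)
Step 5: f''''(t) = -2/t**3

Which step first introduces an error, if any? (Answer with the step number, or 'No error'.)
Step 3

Step 3 is incorrect due to a wrong exponent.
The step shows: -1/t
The correct value should be: -1/t**2

Explanation: The exponent -2 on t was incorrectly written as -1: the term -1/t**2 was incorrectly written as -1/t
The later steps are derived from this incorrect expression, so the error originates in Step 3.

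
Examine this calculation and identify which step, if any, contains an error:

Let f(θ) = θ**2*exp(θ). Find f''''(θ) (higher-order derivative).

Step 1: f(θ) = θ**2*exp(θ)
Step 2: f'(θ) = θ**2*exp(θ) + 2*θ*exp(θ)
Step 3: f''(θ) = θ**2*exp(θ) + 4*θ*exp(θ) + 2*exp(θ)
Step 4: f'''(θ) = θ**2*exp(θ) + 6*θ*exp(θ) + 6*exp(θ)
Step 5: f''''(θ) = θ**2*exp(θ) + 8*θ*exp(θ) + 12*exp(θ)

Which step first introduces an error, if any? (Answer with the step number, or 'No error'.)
No error

All steps in this derivation are correct.
The final answer f''''(θ) = θ**2*exp(θ) + 8*θ*exp(θ) + 12*exp(θ) is valid.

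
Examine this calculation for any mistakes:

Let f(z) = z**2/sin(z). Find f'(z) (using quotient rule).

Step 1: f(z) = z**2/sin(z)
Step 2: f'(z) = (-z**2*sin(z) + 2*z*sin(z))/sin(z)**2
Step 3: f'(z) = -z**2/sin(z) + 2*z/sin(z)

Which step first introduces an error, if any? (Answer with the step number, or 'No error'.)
Step 2

Step 2 is incorrect due to a wrong trig function.
The step shows: (-z**2*sin(z) + 2*z*sin(z))/sin(z)**2
The correct value should be: (-z**2*cos(z) + 2*z*sin(z))/sin(z)**2

Explanation: cos(z) was incorrectly written as sin(z): the term (-z**2*cos(z) + 2*z*sin(z))/sin(z)**2 was incorrectly written as (-z**2*sin(z) + 2*z*sin(z))/sin(z)**2
The later steps are derived from this incorrect expression, so the error originates in Step 2.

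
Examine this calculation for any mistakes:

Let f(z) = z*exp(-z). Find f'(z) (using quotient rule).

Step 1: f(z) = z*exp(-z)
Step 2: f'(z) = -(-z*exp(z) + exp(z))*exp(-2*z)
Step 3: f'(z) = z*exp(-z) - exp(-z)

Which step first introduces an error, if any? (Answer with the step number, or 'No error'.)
Step 2

Step 2 is incorrect due to a sign flip.
The step shows: -(-z*exp(z) + exp(z))*exp(-2*z)
The correct value should be: (-z*exp(z) + exp(z))*exp(-2*z)

Explanation: The sign of the whole expression was flipped: the term (-z*exp(z) + exp(z))*exp(-2*z) was incorrectly written as -(-z*exp(z) + exp(z))*exp(-2*z)
The later steps are derived from this incorrect expression, so the error originates in Step 2.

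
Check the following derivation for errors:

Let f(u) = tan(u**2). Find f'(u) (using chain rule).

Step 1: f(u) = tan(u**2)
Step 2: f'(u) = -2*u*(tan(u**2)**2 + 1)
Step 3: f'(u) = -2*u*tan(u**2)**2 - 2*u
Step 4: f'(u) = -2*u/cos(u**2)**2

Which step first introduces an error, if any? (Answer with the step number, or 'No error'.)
Step 2

Step 2 is incorrect due to a sign flip.
The step shows: -2*u*(tan(u**2)**2 + 1)
The correct value should be: 2*u*(tan(u**2)**2 + 1)

Explanation: The sign of the whole expression was flipped: the term 2*u*(tan(u**2)**2 + 1) was incorrectly written as -2*u*(tan(u**2)**2 + 1)
The later steps are derived from this incorrect expression, so the error originates in Step 2.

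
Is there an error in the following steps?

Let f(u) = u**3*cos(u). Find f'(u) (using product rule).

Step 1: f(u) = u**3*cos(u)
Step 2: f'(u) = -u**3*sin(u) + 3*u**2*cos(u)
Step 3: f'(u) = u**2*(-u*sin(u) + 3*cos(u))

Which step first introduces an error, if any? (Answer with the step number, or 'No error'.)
No error

All steps in this derivation are correct.
The final answer f'(u) = u**2*(-u*sin(u) + 3*cos(u)) is valid.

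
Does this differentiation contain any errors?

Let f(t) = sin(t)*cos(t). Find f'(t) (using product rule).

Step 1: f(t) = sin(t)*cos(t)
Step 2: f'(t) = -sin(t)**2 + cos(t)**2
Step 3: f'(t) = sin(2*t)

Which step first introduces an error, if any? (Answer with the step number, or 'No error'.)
Step 3

Step 3 is incorrect due to a wrong trig function.
The step shows: sin(2*t)
The correct value should be: cos(2*t)

Explanation: cos(2*t) was incorrectly written as sin(2*t): the term cos(2*t) was incorrectly written as sin(2*t)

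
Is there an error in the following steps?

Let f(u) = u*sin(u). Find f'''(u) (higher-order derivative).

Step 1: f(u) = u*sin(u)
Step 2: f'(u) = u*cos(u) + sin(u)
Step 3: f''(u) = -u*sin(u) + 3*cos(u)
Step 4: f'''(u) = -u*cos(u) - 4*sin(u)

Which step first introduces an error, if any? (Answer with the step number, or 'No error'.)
Step 3

Step 3 is incorrect due to a wrong coefficient.
The step shows: -u*sin(u) + 3*cos(u)
The correct value should be: -u*sin(u) + 2*cos(u)

Explanation: The coefficient 2 was incorrectly written as 3: the term 2*cos(u) was incorrectly written as 3*cos(u)
The later steps are derived from this incorrect expression, so the error originates in Step 3.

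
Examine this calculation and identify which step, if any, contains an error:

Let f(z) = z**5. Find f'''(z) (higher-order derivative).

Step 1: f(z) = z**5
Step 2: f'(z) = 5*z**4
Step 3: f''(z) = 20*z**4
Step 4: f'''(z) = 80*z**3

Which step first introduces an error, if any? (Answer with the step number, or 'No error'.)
Step 3

Step 3 is incorrect due to a wrong exponent.
The step shows: 20*z**4
The correct value should be: 20*z**3

Explanation: The exponent 3 on z was incorrectly written as 4: the term 20*z**3 was incorrectly written as 20*z**4
The later steps are derived from this incorrect expression, so the error originates in Step 3.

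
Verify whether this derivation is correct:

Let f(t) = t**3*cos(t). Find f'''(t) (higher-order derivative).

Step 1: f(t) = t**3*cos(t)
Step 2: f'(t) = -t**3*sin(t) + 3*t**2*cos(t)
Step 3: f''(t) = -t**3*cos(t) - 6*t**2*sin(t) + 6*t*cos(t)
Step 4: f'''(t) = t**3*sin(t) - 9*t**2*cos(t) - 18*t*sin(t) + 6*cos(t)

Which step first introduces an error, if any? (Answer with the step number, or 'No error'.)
No error

All steps in this derivation are correct.
The final answer f'''(t) = t**3*sin(t) - 9*t**2*cos(t) - 18*t*sin(t) + 6*cos(t) is valid.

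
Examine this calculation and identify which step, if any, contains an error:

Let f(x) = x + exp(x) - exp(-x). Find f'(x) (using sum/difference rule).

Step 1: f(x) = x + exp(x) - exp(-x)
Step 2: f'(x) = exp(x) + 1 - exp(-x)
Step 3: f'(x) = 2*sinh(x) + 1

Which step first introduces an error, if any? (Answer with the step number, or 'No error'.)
Step 2

Step 2 is incorrect due to a sign flip.
The step shows: exp(x) + 1 - exp(-x)
The correct value should be: exp(x) + 1 + exp(-x)

Explanation: The sign of one term was flipped: the term exp(-x) was incorrectly written as -exp(-x)
The later steps are derived from this incorrect expression, so the error originates in Step 2.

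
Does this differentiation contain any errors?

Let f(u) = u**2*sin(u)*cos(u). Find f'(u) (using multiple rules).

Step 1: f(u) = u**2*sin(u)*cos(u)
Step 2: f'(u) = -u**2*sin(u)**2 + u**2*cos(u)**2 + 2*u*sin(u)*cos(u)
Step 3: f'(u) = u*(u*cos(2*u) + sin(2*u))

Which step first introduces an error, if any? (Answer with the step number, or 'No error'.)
No error

All steps in this derivation are correct.
The final answer f'(u) = u*(u*cos(2*u) + sin(2*u)) is valid.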